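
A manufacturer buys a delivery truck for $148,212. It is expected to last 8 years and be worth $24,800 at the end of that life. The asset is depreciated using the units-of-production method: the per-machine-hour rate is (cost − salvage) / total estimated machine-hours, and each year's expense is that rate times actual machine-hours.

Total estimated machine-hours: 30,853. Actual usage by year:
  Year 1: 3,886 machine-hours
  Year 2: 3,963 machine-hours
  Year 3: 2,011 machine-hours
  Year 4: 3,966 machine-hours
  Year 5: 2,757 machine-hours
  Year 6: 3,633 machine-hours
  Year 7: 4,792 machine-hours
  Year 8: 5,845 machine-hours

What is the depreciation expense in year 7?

Depreciable base = $148,212 − $24,800 = $123,412.
Rate = $123,412 / 30,853 machine-hours = $4 per machine-hour.
Year 1: 3,886 × $4 = $15,544. Book value $132,668.
Year 2: 3,963 × $4 = $15,852. Book value $116,816.
Year 3: 2,011 × $4 = $8,044. Book value $108,772.
Year 4: 3,966 × $4 = $15,864. Book value $92,908.
Year 5: 2,757 × $4 = $11,028. Book value $81,880.
Year 6: 3,633 × $4 = $14,532. Book value $67,348.
Year 7: 4,792 × $4 = $19,168. Book value $48,180.

$19,168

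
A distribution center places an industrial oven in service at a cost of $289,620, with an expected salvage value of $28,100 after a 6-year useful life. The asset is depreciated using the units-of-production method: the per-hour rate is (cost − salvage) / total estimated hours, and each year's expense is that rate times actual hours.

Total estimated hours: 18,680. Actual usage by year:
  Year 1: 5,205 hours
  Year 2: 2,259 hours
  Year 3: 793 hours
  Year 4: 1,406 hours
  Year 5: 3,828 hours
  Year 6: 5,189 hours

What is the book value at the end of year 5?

$100,746

Depreciable base = $289,620 − $28,100 = $261,520.
Rate = $261,520 / 18,680 hours = $14 per hour.
Year 1: 5,205 × $14 = $72,870. Book value $216,750.
Year 2: 2,259 × $14 = $31,626. Book value $185,124.
Year 3: 793 × $14 = $11,102. Book value $174,022.
Year 4: 1,406 × $14 = $19,684. Book value $154,338.
Year 5: 3,828 × $14 = $53,592. Book value $100,746.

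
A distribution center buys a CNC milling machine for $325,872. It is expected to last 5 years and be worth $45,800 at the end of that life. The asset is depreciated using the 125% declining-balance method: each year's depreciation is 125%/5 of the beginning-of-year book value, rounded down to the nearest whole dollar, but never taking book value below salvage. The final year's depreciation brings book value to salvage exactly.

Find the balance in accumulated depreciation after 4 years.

$222,763

Depreciable base = $325,872 − $45,800 = $280,072.
Year 1: ⌊$325,872 × 125%/5⌋ = $81,468. Book value $244,404.
Year 2: ⌊$244,404 × 125%/5⌋ = $61,101. Book value $183,303.
Year 3: ⌊$183,303 × 125%/5⌋ = $45,825. Book value $137,478.
Year 4: ⌊$137,478 × 125%/5⌋ = $34,369. Book value $103,109.
Accumulated through year 4 = $325,872 − $103,109 = $222,763.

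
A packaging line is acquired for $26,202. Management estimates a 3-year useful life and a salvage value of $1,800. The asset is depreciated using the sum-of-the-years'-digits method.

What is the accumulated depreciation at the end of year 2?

Depreciable base = $26,202 − $1,800 = $24,402.
Sum of the years' digits = 3+2+1 = 6.
Year 1: $24,402 × 3/6 = $12,201. Book value $14,001.
Year 2: $24,402 × 2/6 = $8,134. Book value $5,867.
Accumulated through year 2 = $26,202 − $5,867 = $20,335.

$20,335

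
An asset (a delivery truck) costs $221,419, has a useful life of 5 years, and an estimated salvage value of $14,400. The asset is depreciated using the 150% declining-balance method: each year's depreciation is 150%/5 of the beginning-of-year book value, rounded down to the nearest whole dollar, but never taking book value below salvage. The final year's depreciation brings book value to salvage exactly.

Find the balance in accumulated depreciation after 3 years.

$145,471

Depreciable base = $221,419 − $14,400 = $207,019.
Year 1: ⌊$221,419 × 150%/5⌋ = $66,425. Book value $154,994.
Year 2: ⌊$154,994 × 150%/5⌋ = $46,498. Book value $108,496.
Year 3: ⌊$108,496 × 150%/5⌋ = $32,548. Book value $75,948.
Accumulated through year 3 = $221,419 − $75,948 = $145,471.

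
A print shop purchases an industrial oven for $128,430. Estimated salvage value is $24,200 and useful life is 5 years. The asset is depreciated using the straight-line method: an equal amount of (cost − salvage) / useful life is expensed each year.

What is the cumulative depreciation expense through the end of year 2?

$41,692

Depreciable base = $128,430 − $24,200 = $104,230.
Annual expense = $104,230 / 5 = $20,846.
End of year 1: book value $107,584.
End of year 2: book value $86,738.
Accumulated through year 2 = $128,430 − $86,738 = $41,692.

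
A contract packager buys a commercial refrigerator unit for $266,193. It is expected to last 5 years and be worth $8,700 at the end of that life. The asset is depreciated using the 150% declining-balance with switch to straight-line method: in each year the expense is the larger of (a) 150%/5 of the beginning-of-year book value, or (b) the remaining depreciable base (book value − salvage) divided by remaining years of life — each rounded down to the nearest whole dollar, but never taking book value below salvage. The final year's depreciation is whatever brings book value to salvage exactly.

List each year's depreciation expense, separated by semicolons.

$79,857; $55,900; $40,578; $40,579; $40,579

Depreciable base = $266,193 − $8,700 = $257,493.
Year 1: DB = ⌊$266,193 × 150%/5⌋ = $79,857; SL = ⌊$257,493/5⌋ = $51,498 → take DB $79,857. Book value $186,336.
Year 2: DB = ⌊$186,336 × 150%/5⌋ = $55,900; SL = ⌊$177,636/4⌋ = $44,409 → take DB $55,900. Book value $130,436.
Year 3: DB = ⌊$130,436 × 150%/5⌋ = $39,130; SL = ⌊$121,736/3⌋ = $40,578 → take SL $40,578. Book value $89,858.
Year 4: DB = ⌊$89,858 × 150%/5⌋ = $26,957; SL = ⌊$81,158/2⌋ = $40,579 → take SL $40,579. Book value $49,279.
Year 5 (final): $49,279 − $8,700 = $40,579. Book value $8,700.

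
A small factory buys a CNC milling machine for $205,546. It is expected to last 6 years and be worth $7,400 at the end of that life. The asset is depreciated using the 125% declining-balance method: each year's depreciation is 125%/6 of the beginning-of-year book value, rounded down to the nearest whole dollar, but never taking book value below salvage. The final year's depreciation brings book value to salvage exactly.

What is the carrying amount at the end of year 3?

Depreciable base = $205,546 − $7,400 = $198,146.
Year 1: ⌊$205,546 × 125%/6⌋ = $42,822. Book value $162,724.
Year 2: ⌊$162,724 × 125%/6⌋ = $33,900. Book value $128,824.
Year 3: ⌊$128,824 × 125%/6⌋ = $26,838. Book value $101,986.

$101,986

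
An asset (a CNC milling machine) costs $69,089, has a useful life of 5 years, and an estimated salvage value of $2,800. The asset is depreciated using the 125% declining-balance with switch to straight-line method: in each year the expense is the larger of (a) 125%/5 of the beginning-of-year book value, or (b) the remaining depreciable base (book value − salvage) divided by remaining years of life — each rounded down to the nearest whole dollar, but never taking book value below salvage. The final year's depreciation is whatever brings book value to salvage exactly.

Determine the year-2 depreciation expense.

Depreciable base = $69,089 − $2,800 = $66,289.
Year 1: DB = ⌊$69,089 × 125%/5⌋ = $17,272; SL = ⌊$66,289/5⌋ = $13,257 → take DB $17,272. Book value $51,817.
Year 2: DB = ⌊$51,817 × 125%/5⌋ = $12,954; SL = ⌊$49,017/4⌋ = $12,254 → take DB $12,954. Book value $38,863.

$12,954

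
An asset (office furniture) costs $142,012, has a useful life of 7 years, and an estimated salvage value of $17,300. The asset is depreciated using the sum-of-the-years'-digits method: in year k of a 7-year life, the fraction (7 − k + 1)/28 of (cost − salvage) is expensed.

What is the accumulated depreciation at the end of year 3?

Depreciable base = $142,012 − $17,300 = $124,712.
Sum of the years' digits = 7+6+5+4+3+2+1 = 28.
Year 1: $124,712 × 7/28 = $31,178. Book value $110,834.
Year 2: $124,712 × 6/28 = $26,724. Book value $84,110.
Year 3: $124,712 × 5/28 = $22,270. Book value $61,840.
Accumulated through year 3 = $142,012 − $61,840 = $80,172.

$80,172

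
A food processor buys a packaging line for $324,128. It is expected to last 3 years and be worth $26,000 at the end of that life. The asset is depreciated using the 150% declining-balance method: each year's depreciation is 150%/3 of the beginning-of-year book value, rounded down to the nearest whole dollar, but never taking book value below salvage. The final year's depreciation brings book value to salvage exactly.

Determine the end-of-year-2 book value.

Depreciable base = $324,128 − $26,000 = $298,128.
Year 1: ⌊$324,128 × 150%/3⌋ = $162,064. Book value $162,064.
Year 2: ⌊$162,064 × 150%/3⌋ = $81,032. Book value $81,032.

$81,032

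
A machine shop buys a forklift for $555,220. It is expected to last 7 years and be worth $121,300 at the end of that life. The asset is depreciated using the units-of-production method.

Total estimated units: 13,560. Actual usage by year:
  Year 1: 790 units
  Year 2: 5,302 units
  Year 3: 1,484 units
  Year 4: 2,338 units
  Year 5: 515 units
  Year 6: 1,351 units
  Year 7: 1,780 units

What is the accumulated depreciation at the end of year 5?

Depreciable base = $555,220 − $121,300 = $433,920.
Rate = $433,920 / 13,560 units = $32 per unit.
Year 1: 790 × $32 = $25,280. Book value $529,940.
Year 2: 5,302 × $32 = $169,664. Book value $360,276.
Year 3: 1,484 × $32 = $47,488. Book value $312,788.
Year 4: 2,338 × $32 = $74,816. Book value $237,972.
Year 5: 515 × $32 = $16,480. Book value $221,492.
Accumulated through year 5 = $555,220 − $221,492 = $333,728.

$333,728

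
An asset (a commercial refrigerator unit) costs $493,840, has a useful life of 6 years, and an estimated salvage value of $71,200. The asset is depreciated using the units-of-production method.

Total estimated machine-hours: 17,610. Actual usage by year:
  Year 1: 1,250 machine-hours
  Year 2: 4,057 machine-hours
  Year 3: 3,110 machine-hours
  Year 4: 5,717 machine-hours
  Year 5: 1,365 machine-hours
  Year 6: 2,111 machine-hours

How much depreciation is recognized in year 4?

Depreciable base = $493,840 − $71,200 = $422,640.
Rate = $422,640 / 17,610 machine-hours = $24 per machine-hour.
Year 1: 1,250 × $24 = $30,000. Book value $463,840.
Year 2: 4,057 × $24 = $97,368. Book value $366,472.
Year 3: 3,110 × $24 = $74,640. Book value $291,832.
Year 4: 5,717 × $24 = $137,208. Book value $154,624.

$137,208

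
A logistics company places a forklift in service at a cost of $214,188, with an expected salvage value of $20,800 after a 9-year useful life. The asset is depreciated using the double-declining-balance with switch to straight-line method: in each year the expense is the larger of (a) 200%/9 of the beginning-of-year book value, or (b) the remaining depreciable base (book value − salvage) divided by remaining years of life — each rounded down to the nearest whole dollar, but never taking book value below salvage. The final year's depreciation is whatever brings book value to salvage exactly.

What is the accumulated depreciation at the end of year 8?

$185,502

Depreciable base = $214,188 − $20,800 = $193,388.
Year 1: DB = ⌊$214,188 × 200%/9⌋ = $47,597; SL = ⌊$193,388/9⌋ = $21,487 → take DB $47,597. Book value $166,591.
Year 2: DB = ⌊$166,591 × 200%/9⌋ = $37,020; SL = ⌊$145,791/8⌋ = $18,223 → take DB $37,020. Book value $129,571.
Year 3: DB = ⌊$129,571 × 200%/9⌋ = $28,793; SL = ⌊$108,771/7⌋ = $15,538 → take DB $28,793. Book value $100,778.
Year 4: DB = ⌊$100,778 × 200%/9⌋ = $22,395; SL = ⌊$79,978/6⌋ = $13,329 → take DB $22,395. Book value $78,383.
Year 5: DB = ⌊$78,383 × 200%/9⌋ = $17,418; SL = ⌊$57,583/5⌋ = $11,516 → take DB $17,418. Book value $60,965.
Year 6: DB = ⌊$60,965 × 200%/9⌋ = $13,547; SL = ⌊$40,165/4⌋ = $10,041 → take DB $13,547. Book value $47,418.
Year 7: DB = ⌊$47,418 × 200%/9⌋ = $10,537; SL = ⌊$26,618/3⌋ = $8,872 → take DB $10,537. Book value $36,881.
Year 8: DB = ⌊$36,881 × 200%/9⌋ = $8,195; SL = ⌊$16,081/2⌋ = $8,040 → take DB $8,195. Book value $28,686.
Accumulated through year 8 = $214,188 − $28,686 = $185,502.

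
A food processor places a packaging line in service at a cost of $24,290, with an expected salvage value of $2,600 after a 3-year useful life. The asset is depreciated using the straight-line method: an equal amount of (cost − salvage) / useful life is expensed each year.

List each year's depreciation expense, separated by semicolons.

$7,230; $7,230; $7,230

Depreciable base = $24,290 − $2,600 = $21,690.
Annual expense = $21,690 / 3 = $7,230.
End of year 1: book value $17,060.
End of year 2: book value $9,830.
End of year 3: book value $2,600.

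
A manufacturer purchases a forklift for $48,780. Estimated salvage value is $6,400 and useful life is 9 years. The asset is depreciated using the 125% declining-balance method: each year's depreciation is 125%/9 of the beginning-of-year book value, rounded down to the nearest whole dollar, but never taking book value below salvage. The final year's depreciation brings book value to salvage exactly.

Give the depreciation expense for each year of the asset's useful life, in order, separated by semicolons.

$6,775; $5,834; $5,023; $4,326; $3,725; $3,207; $2,762; $2,378; $8,350

Depreciable base = $48,780 − $6,400 = $42,380.
Year 1: ⌊$48,780 × 125%/9⌋ = $6,775. Book value $42,005.
Year 2: ⌊$42,005 × 125%/9⌋ = $5,834. Book value $36,171.
Year 3: ⌊$36,171 × 125%/9⌋ = $5,023. Book value $31,148.
Year 4: ⌊$31,148 × 125%/9⌋ = $4,326. Book value $26,822.
Year 5: ⌊$26,822 × 125%/9⌋ = $3,725. Book value $23,097.
Year 6: ⌊$23,097 × 125%/9⌋ = $3,207. Book value $19,890.
Year 7: ⌊$19,890 × 125%/9⌋ = $2,762. Book value $17,128.
Year 8: ⌊$17,128 × 125%/9⌋ = $2,378. Book value $14,750.
Year 9 (final): $14,750 − $6,400 = $8,350. Book value $6,400.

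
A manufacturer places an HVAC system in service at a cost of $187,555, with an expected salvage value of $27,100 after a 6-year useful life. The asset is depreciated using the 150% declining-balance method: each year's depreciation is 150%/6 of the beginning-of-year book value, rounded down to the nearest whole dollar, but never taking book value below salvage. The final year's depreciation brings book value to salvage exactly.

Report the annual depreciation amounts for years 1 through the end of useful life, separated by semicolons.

$46,888; $35,166; $26,375; $19,781; $14,836; $17,409

Depreciable base = $187,555 − $27,100 = $160,455.
Year 1: ⌊$187,555 × 150%/6⌋ = $46,888. Book value $140,667.
Year 2: ⌊$140,667 × 150%/6⌋ = $35,166. Book value $105,501.
Year 3: ⌊$105,501 × 150%/6⌋ = $26,375. Book value $79,126.
Year 4: ⌊$79,126 × 150%/6⌋ = $19,781. Book value $59,345.
Year 5: ⌊$59,345 × 150%/6⌋ = $14,836. Book value $44,509.
Year 6 (final): $44,509 − $27,100 = $17,409. Book value $27,100.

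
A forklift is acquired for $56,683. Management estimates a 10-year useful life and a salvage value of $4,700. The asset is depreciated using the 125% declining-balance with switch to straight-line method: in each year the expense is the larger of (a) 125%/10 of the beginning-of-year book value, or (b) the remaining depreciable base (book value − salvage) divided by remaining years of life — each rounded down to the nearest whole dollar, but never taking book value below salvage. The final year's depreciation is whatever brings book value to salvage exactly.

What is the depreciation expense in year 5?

Depreciable base = $56,683 − $4,700 = $51,983.
Year 1: DB = ⌊$56,683 × 125%/10⌋ = $7,085; SL = ⌊$51,983/10⌋ = $5,198 → take DB $7,085. Book value $49,598.
Year 2: DB = ⌊$49,598 × 125%/10⌋ = $6,199; SL = ⌊$44,898/9⌋ = $4,988 → take DB $6,199. Book value $43,399.
Year 3: DB = ⌊$43,399 × 125%/10⌋ = $5,424; SL = ⌊$38,699/8⌋ = $4,837 → take DB $5,424. Book value $37,975.
Year 4: DB = ⌊$37,975 × 125%/10⌋ = $4,746; SL = ⌊$33,275/7⌋ = $4,753 → take SL $4,753. Book value $33,222.
Year 5: DB = ⌊$33,222 × 125%/10⌋ = $4,152; SL = ⌊$28,522/6⌋ = $4,753 → take SL $4,753. Book value $28,469.

$4,753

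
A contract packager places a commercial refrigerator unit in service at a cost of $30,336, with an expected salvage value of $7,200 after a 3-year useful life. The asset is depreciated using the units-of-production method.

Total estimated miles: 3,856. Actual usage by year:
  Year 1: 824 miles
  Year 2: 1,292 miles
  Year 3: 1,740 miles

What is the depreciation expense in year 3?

$10,440

Depreciable base = $30,336 − $7,200 = $23,136.
Rate = $23,136 / 3,856 miles = $6 per mile.
Year 1: 824 × $6 = $4,944. Book value $25,392.
Year 2: 1,292 × $6 = $7,752. Book value $17,640.
Year 3: 1,740 × $6 = $10,440. Book value $7,200.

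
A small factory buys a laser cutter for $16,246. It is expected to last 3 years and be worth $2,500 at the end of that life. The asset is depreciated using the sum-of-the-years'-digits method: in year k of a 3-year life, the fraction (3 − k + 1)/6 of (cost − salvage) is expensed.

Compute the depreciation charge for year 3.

Depreciable base = $16,246 − $2,500 = $13,746.
Sum of the years' digits = 3+2+1 = 6.
Year 1: $13,746 × 3/6 = $6,873. Book value $9,373.
Year 2: $13,746 × 2/6 = $4,582. Book value $4,791.
Year 3: $13,746 × 1/6 = $2,291. Book value $2,500.

$2,291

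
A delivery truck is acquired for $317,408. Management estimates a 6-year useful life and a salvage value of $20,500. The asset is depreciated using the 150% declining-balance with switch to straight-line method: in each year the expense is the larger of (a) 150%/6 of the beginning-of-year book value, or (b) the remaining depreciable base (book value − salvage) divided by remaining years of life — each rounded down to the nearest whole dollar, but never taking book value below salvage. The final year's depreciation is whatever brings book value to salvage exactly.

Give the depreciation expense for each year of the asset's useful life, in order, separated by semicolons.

$79,352; $59,514; $44,635; $37,802; $37,802; $37,803

Depreciable base = $317,408 − $20,500 = $296,908.
Year 1: DB = ⌊$317,408 × 150%/6⌋ = $79,352; SL = ⌊$296,908/6⌋ = $49,484 → take DB $79,352. Book value $238,056.
Year 2: DB = ⌊$238,056 × 150%/6⌋ = $59,514; SL = ⌊$217,556/5⌋ = $43,511 → take DB $59,514. Book value $178,542.
Year 3: DB = ⌊$178,542 × 150%/6⌋ = $44,635; SL = ⌊$158,042/4⌋ = $39,510 → take DB $44,635. Book value $133,907.
Year 4: DB = ⌊$133,907 × 150%/6⌋ = $33,476; SL = ⌊$113,407/3⌋ = $37,802 → take SL $37,802. Book value $96,105.
Year 5: DB = ⌊$96,105 × 150%/6⌋ = $24,026; SL = ⌊$75,605/2⌋ = $37,802 → take SL $37,802. Book value $58,303.
Year 6 (final): $58,303 − $20,500 = $37,803. Book value $20,500.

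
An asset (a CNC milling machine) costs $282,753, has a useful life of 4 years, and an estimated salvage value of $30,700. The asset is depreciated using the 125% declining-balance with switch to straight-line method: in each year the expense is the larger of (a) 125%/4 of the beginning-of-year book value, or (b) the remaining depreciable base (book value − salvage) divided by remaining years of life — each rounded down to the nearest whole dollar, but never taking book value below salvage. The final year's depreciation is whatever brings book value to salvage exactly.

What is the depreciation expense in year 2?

Depreciable base = $282,753 − $30,700 = $252,053.
Year 1: DB = ⌊$282,753 × 125%/4⌋ = $88,360; SL = ⌊$252,053/4⌋ = $63,013 → take DB $88,360. Book value $194,393.
Year 2: DB = ⌊$194,393 × 125%/4⌋ = $60,747; SL = ⌊$163,693/3⌋ = $54,564 → take DB $60,747. Book value $133,646.

$60,747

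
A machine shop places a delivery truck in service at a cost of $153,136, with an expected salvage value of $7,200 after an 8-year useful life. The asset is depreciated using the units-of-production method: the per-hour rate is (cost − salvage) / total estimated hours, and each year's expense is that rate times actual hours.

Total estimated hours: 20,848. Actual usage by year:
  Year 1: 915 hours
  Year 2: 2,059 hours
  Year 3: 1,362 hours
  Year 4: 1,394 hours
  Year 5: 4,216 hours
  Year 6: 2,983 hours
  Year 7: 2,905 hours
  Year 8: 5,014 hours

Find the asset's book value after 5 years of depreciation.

Depreciable base = $153,136 − $7,200 = $145,936.
Rate = $145,936 / 20,848 hours = $7 per hour.
Year 1: 915 × $7 = $6,405. Book value $146,731.
Year 2: 2,059 × $7 = $14,413. Book value $132,318.
Year 3: 1,362 × $7 = $9,534. Book value $122,784.
Year 4: 1,394 × $7 = $9,758. Book value $113,026.
Year 5: 4,216 × $7 = $29,512. Book value $83,514.

$83,514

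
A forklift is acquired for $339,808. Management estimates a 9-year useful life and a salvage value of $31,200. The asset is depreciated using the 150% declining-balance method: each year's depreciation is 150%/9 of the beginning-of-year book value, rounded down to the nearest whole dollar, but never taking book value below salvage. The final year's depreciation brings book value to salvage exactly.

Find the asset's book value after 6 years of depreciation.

$113,803

Depreciable base = $339,808 − $31,200 = $308,608.
Year 1: ⌊$339,808 × 150%/9⌋ = $56,634. Book value $283,174.
Year 2: ⌊$283,174 × 150%/9⌋ = $47,195. Book value $235,979.
Year 3: ⌊$235,979 × 150%/9⌋ = $39,329. Book value $196,650.
Year 4: ⌊$196,650 × 150%/9⌋ = $32,775. Book value $163,875.
Year 5: ⌊$163,875 × 150%/9⌋ = $27,312. Book value $136,563.
Year 6: ⌊$136,563 × 150%/9⌋ = $22,760. Book value $113,803.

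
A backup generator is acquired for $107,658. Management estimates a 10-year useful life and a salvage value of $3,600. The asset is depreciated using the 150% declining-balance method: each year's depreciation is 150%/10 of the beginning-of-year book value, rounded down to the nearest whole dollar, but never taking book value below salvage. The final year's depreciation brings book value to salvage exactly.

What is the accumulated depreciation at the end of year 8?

$78,320

Depreciable base = $107,658 − $3,600 = $104,058.
Year 1: ⌊$107,658 × 150%/10⌋ = $16,148. Book value $91,510.
Year 2: ⌊$91,510 × 150%/10⌋ = $13,726. Book value $77,784.
Year 3: ⌊$77,784 × 150%/10⌋ = $11,667. Book value $66,117.
Year 4: ⌊$66,117 × 150%/10⌋ = $9,917. Book value $56,200.
Year 5: ⌊$56,200 × 150%/10⌋ = $8,430. Book value $47,770.
Year 6: ⌊$47,770 × 150%/10⌋ = $7,165. Book value $40,605.
Year 7: ⌊$40,605 × 150%/10⌋ = $6,090. Book value $34,515.
Year 8: ⌊$34,515 × 150%/10⌋ = $5,177. Book value $29,338.
Accumulated through year 8 = $107,658 − $29,338 = $78,320.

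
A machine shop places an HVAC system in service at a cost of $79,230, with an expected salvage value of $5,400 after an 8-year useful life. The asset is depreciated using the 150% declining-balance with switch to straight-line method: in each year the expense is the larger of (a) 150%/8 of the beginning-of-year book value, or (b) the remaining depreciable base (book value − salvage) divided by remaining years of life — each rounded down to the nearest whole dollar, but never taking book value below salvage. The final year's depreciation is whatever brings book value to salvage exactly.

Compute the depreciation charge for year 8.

$7,283

Depreciable base = $79,230 − $5,400 = $73,830.
Year 1: DB = ⌊$79,230 × 150%/8⌋ = $14,855; SL = ⌊$73,830/8⌋ = $9,228 → take DB $14,855. Book value $64,375.
Year 2: DB = ⌊$64,375 × 150%/8⌋ = $12,070; SL = ⌊$58,975/7⌋ = $8,425 → take DB $12,070. Book value $52,305.
Year 3: DB = ⌊$52,305 × 150%/8⌋ = $9,807; SL = ⌊$46,905/6⌋ = $7,817 → take DB $9,807. Book value $42,498.
Year 4: DB = ⌊$42,498 × 150%/8⌋ = $7,968; SL = ⌊$37,098/5⌋ = $7,419 → take DB $7,968. Book value $34,530.
Year 5: DB = ⌊$34,530 × 150%/8⌋ = $6,474; SL = ⌊$29,130/4⌋ = $7,282 → take SL $7,282. Book value $27,248.
Year 6: DB = ⌊$27,248 × 150%/8⌋ = $5,109; SL = ⌊$21,848/3⌋ = $7,282 → take SL $7,282. Book value $19,966.
Year 7: DB = ⌊$19,966 × 150%/8⌋ = $3,743; SL = ⌊$14,566/2⌋ = $7,283 → take SL $7,283. Book value $12,683.
Year 8 (final): $12,683 − $5,400 = $7,283. Book value $5,400.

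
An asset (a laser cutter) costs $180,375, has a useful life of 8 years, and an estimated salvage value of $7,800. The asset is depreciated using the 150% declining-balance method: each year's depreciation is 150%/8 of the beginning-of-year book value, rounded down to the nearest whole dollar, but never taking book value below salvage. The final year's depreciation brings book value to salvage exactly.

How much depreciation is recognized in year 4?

Depreciable base = $180,375 − $7,800 = $172,575.
Year 1: ⌊$180,375 × 150%/8⌋ = $33,820. Book value $146,555.
Year 2: ⌊$146,555 × 150%/8⌋ = $27,479. Book value $119,076.
Year 3: ⌊$119,076 × 150%/8⌋ = $22,326. Book value $96,750.
Year 4: ⌊$96,750 × 150%/8⌋ = $18,140. Book value $78,610.

$18,140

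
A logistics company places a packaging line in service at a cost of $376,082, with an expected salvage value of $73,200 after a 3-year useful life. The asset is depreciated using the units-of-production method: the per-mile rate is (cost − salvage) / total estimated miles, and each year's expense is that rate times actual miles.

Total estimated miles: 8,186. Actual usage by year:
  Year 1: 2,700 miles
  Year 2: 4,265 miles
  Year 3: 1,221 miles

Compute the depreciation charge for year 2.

$157,805

Depreciable base = $376,082 − $73,200 = $302,882.
Rate = $302,882 / 8,186 miles = $37 per mile.
Year 1: 2,700 × $37 = $99,900. Book value $276,182.
Year 2: 4,265 × $37 = $157,805. Book value $118,377.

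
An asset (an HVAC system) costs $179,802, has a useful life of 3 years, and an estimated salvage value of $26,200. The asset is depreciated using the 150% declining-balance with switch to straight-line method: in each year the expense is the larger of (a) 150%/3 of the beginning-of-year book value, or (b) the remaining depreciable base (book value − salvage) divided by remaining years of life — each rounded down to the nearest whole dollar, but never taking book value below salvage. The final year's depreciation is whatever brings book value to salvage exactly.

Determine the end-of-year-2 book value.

Depreciable base = $179,802 − $26,200 = $153,602.
Year 1: DB = ⌊$179,802 × 150%/3⌋ = $89,901; SL = ⌊$153,602/3⌋ = $51,200 → take DB $89,901. Book value $89,901.
Year 2: DB = ⌊$89,901 × 150%/3⌋ = $44,950; SL = ⌊$63,701/2⌋ = $31,850 → take DB $44,950. Book value $44,951.

$44,951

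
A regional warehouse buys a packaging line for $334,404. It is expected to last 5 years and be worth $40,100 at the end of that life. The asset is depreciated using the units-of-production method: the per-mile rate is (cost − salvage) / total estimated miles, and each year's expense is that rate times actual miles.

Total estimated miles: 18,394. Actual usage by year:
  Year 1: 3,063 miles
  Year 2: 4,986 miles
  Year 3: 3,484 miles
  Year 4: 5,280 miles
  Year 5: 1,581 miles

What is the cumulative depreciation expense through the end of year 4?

Depreciable base = $334,404 − $40,100 = $294,304.
Rate = $294,304 / 18,394 miles = $16 per mile.
Year 1: 3,063 × $16 = $49,008. Book value $285,396.
Year 2: 4,986 × $16 = $79,776. Book value $205,620.
Year 3: 3,484 × $16 = $55,744. Book value $149,876.
Year 4: 5,280 × $16 = $84,480. Book value $65,396.
Accumulated through year 4 = $334,404 − $65,396 = $269,008.

$269,008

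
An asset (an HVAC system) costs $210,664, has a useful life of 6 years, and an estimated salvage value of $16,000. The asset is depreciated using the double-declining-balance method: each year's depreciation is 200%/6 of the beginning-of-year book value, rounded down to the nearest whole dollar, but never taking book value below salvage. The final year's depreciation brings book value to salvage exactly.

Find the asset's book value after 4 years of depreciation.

$41,614

Depreciable base = $210,664 − $16,000 = $194,664.
Year 1: ⌊$210,664 × 200%/6⌋ = $70,221. Book value $140,443.
Year 2: ⌊$140,443 × 200%/6⌋ = $46,814. Book value $93,629.
Year 3: ⌊$93,629 × 200%/6⌋ = $31,209. Book value $62,420.
Year 4: ⌊$62,420 × 200%/6⌋ = $20,806. Book value $41,614.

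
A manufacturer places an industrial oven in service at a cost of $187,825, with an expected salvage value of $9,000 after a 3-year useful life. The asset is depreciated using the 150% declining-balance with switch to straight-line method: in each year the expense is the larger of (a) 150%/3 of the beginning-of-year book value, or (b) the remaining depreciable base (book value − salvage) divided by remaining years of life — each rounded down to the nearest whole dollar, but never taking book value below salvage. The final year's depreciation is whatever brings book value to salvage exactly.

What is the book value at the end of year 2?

Depreciable base = $187,825 − $9,000 = $178,825.
Year 1: DB = ⌊$187,825 × 150%/3⌋ = $93,912; SL = ⌊$178,825/3⌋ = $59,608 → take DB $93,912. Book value $93,913.
Year 2: DB = ⌊$93,913 × 150%/3⌋ = $46,956; SL = ⌊$84,913/2⌋ = $42,456 → take DB $46,956. Book value $46,957.

$46,957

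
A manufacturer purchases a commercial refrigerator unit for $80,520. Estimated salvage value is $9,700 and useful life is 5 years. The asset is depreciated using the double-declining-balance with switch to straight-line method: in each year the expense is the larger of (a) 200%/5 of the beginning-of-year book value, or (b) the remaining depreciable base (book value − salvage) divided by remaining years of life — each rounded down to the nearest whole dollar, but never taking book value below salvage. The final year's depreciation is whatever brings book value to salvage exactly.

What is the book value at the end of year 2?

$28,988

Depreciable base = $80,520 − $9,700 = $70,820.
Year 1: DB = ⌊$80,520 × 200%/5⌋ = $32,208; SL = ⌊$70,820/5⌋ = $14,164 → take DB $32,208. Book value $48,312.
Year 2: DB = ⌊$48,312 × 200%/5⌋ = $19,324; SL = ⌊$38,612/4⌋ = $9,653 → take DB $19,324. Book value $28,988.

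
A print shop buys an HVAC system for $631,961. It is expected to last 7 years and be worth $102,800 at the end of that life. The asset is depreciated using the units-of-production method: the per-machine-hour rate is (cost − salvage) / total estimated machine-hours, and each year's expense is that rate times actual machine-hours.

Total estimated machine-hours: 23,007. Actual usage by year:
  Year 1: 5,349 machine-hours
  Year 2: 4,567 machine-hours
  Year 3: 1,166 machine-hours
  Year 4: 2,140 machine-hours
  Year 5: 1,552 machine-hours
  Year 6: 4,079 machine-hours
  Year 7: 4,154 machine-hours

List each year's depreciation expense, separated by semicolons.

Depreciable base = $631,961 − $102,800 = $529,161.
Rate = $529,161 / 23,007 machine-hours = $23 per machine-hour.
Year 1: 5,349 × $23 = $123,027. Book value $508,934.
Year 2: 4,567 × $23 = $105,041. Book value $403,893.
Year 3: 1,166 × $23 = $26,818. Book value $377,075.
Year 4: 2,140 × $23 = $49,220. Book value $327,855.
Year 5: 1,552 × $23 = $35,696. Book value $292,159.
Year 6: 4,079 × $23 = $93,817. Book value $198,342.
Year 7: 4,154 × $23 = $95,542. Book value $102,800.

$123,027; $105,041; $26,818; $49,220; $35,696; $93,817; $95,542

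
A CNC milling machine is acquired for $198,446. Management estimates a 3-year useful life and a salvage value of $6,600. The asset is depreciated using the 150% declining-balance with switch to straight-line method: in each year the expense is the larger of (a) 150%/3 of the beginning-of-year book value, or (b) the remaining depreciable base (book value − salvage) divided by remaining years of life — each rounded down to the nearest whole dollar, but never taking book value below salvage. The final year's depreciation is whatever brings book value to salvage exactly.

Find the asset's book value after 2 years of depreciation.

Depreciable base = $198,446 − $6,600 = $191,846.
Year 1: DB = ⌊$198,446 × 150%/3⌋ = $99,223; SL = ⌊$191,846/3⌋ = $63,948 → take DB $99,223. Book value $99,223.
Year 2: DB = ⌊$99,223 × 150%/3⌋ = $49,611; SL = ⌊$92,623/2⌋ = $46,311 → take DB $49,611. Book value $49,612.

$49,612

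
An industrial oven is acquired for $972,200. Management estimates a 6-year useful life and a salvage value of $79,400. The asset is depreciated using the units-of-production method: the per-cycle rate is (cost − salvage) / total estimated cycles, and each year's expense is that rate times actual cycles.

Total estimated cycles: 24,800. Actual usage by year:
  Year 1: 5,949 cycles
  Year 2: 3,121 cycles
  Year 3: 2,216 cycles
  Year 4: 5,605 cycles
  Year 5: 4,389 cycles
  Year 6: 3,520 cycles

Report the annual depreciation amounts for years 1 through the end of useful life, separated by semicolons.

Depreciable base = $972,200 − $79,400 = $892,800.
Rate = $892,800 / 24,800 cycles = $36 per cycle.
Year 1: 5,949 × $36 = $214,164. Book value $758,036.
Year 2: 3,121 × $36 = $112,356. Book value $645,680.
Year 3: 2,216 × $36 = $79,776. Book value $565,904.
Year 4: 5,605 × $36 = $201,780. Book value $364,124.
Year 5: 4,389 × $36 = $158,004. Book value $206,120.
Year 6: 3,520 × $36 = $126,720. Book value $79,400.

$214,164; $112,356; $79,776; $201,780; $158,004; $126,720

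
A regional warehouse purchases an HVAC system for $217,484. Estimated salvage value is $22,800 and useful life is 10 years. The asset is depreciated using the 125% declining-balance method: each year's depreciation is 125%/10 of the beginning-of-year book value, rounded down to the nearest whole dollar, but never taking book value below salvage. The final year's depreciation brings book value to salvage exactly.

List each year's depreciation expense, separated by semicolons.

Depreciable base = $217,484 − $22,800 = $194,684.
Year 1: ⌊$217,484 × 125%/10⌋ = $27,185. Book value $190,299.
Year 2: ⌊$190,299 × 125%/10⌋ = $23,787. Book value $166,512.
Year 3: ⌊$166,512 × 125%/10⌋ = $20,814. Book value $145,698.
Year 4: ⌊$145,698 × 125%/10⌋ = $18,212. Book value $127,486.
Year 5: ⌊$127,486 × 125%/10⌋ = $15,935. Book value $111,551.
Year 6: ⌊$111,551 × 125%/10⌋ = $13,943. Book value $97,608.
Year 7: ⌊$97,608 × 125%/10⌋ = $12,201. Book value $85,407.
Year 8: ⌊$85,407 × 125%/10⌋ = $10,675. Book value $74,732.
Year 9: ⌊$74,732 × 125%/10⌋ = $9,341. Book value $65,391.
Year 10 (final): $65,391 − $22,800 = $42,591. Book value $22,800.

$27,185; $23,787; $20,814; $18,212; $15,935; $13,943; $12,201; $10,675; $9,341; $42,591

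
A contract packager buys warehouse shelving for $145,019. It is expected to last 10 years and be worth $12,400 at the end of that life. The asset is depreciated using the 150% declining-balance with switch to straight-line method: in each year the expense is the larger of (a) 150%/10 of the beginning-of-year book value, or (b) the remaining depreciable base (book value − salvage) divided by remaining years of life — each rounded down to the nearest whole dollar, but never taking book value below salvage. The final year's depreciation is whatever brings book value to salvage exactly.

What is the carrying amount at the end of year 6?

Depreciable base = $145,019 − $12,400 = $132,619.
Year 1: DB = ⌊$145,019 × 150%/10⌋ = $21,752; SL = ⌊$132,619/10⌋ = $13,261 → take DB $21,752. Book value $123,267.
Year 2: DB = ⌊$123,267 × 150%/10⌋ = $18,490; SL = ⌊$110,867/9⌋ = $12,318 → take DB $18,490. Book value $104,777.
Year 3: DB = ⌊$104,777 × 150%/10⌋ = $15,716; SL = ⌊$92,377/8⌋ = $11,547 → take DB $15,716. Book value $89,061.
Year 4: DB = ⌊$89,061 × 150%/10⌋ = $13,359; SL = ⌊$76,661/7⌋ = $10,951 → take DB $13,359. Book value $75,702.
Year 5: DB = ⌊$75,702 × 150%/10⌋ = $11,355; SL = ⌊$63,302/6⌋ = $10,550 → take DB $11,355. Book value $64,347.
Year 6: DB = ⌊$64,347 × 150%/10⌋ = $9,652; SL = ⌊$51,947/5⌋ = $10,389 → take SL $10,389. Book value $53,958.

$53,958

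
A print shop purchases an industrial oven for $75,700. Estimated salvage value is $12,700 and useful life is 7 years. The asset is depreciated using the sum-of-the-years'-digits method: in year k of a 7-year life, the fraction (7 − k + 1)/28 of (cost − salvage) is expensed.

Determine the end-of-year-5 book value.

Depreciable base = $75,700 − $12,700 = $63,000.
Sum of the years' digits = 7+6+5+4+3+2+1 = 28.
Year 1: $63,000 × 7/28 = $15,750. Book value $59,950.
Year 2: $63,000 × 6/28 = $13,500. Book value $46,450.
Year 3: $63,000 × 5/28 = $11,250. Book value $35,200.
Year 4: $63,000 × 4/28 = $9,000. Book value $26,200.
Year 5: $63,000 × 3/28 = $6,750. Book value $19,450.

$19,450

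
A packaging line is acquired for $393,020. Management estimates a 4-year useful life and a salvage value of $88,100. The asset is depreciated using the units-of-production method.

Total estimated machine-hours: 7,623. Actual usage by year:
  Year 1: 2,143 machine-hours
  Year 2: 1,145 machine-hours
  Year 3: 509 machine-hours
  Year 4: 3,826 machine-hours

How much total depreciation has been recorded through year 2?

Depreciable base = $393,020 − $88,100 = $304,920.
Rate = $304,920 / 7,623 machine-hours = $40 per machine-hour.
Year 1: 2,143 × $40 = $85,720. Book value $307,300.
Year 2: 1,145 × $40 = $45,800. Book value $261,500.
Accumulated through year 2 = $393,020 − $261,500 = $131,520.

$131,520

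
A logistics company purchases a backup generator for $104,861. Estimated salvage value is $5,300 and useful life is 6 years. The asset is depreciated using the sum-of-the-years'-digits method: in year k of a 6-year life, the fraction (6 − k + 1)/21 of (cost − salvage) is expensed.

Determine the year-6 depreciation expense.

$4,741

Depreciable base = $104,861 − $5,300 = $99,561.
Sum of the years' digits = 6+5+4+3+2+1 = 21.
Year 1: $99,561 × 6/21 = $28,446. Book value $76,415.
Year 2: $99,561 × 5/21 = $23,705. Book value $52,710.
Year 3: $99,561 × 4/21 = $18,964. Book value $33,746.
Year 4: $99,561 × 3/21 = $14,223. Book value $19,523.
Year 5: $99,561 × 2/21 = $9,482. Book value $10,041.
Year 6: $99,561 × 1/21 = $4,741. Book value $5,300.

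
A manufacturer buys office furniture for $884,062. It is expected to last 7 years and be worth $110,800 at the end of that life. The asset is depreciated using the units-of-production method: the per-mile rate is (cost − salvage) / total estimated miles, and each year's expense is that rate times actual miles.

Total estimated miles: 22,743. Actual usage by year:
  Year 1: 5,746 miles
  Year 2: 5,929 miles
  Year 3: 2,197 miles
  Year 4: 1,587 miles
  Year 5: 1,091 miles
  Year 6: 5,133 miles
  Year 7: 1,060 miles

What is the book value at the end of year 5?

Depreciable base = $884,062 − $110,800 = $773,262.
Rate = $773,262 / 22,743 miles = $34 per mile.
Year 1: 5,746 × $34 = $195,364. Book value $688,698.
Year 2: 5,929 × $34 = $201,586. Book value $487,112.
Year 3: 2,197 × $34 = $74,698. Book value $412,414.
Year 4: 1,587 × $34 = $53,958. Book value $358,456.
Year 5: 1,091 × $34 = $37,094. Book value $321,362.

$321,362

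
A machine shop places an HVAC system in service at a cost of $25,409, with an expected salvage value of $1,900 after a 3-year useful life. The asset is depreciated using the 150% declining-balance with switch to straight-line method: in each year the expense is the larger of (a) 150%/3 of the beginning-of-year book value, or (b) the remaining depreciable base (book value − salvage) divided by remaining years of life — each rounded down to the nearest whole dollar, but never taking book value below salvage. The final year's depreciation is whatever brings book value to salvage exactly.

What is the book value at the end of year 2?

$6,353

Depreciable base = $25,409 − $1,900 = $23,509.
Year 1: DB = ⌊$25,409 × 150%/3⌋ = $12,704; SL = ⌊$23,509/3⌋ = $7,836 → take DB $12,704. Book value $12,705.
Year 2: DB = ⌊$12,705 × 150%/3⌋ = $6,352; SL = ⌊$10,805/2⌋ = $5,402 → take DB $6,352. Book value $6,353.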